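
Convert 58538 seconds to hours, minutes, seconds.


16h 15m 38s

Hours: 58538 ÷ 3600 = 16 remainder 938
Minutes: 938 ÷ 60 = 15 remainder 38
Seconds: 38


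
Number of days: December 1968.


Month: December (month 12)
December has 31 days

31 days


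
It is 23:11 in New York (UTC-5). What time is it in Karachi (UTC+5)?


09:11 (next day)

Time difference = UTC+5 - UTC-5 = +10 hours
New hour = (23 + 10) mod 24
= 33 mod 24 = 9
Minutes unchanged → 09:11; 33 ≥ 24 → next day


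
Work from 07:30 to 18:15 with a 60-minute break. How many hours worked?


Total time = (18×60+15) - (7×60+30)
= 1095 - 450 = 645 min
Minus break: 645 - 60 = 585 min
= 9h 45m

9h 45m (585 minutes)


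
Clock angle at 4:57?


Hour hand = 4×30 + 57×0.5 = 148.5°
Minute hand = 57×6 = 342°
Difference = |148.5 - 342| = 193.5°
Since > 180°: 360 - 193.5 = 166.5°

166.5°


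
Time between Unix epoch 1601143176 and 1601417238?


Difference = 1601417238 - 1601143176 = 274062 seconds
In hours: 274062 / 3600 ≈ 76.1
In days: 274062 / 86400 ≈ 3.17

274062 seconds (76.1 hours / 3.17 days)


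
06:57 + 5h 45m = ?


12:42

Start: 417 minutes from midnight
Add: 345 minutes
Total: 762 minutes
Hours: 762 ÷ 60 = 12 remainder 42


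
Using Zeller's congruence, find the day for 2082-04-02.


Thursday

Zeller's congruence:
q=2, m=4, k=82, j=20
h = (2 + ⌊13×5/5⌋ + 82 + ⌊82/4⌋ + ⌊20/4⌋ - 2×20) mod 7
= (2 + 13 + 82 + 20 + 5 - 40) mod 7
= 82 mod 7 = 5
h=5 → Thursday


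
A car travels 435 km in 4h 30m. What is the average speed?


Distance: 435 km
Time: 4h 30m = 270 min = 270/60 = 9/2 hours
Speed = 435 ÷ (9/2) = 435 × 2 / 9 = 870/9 ≈ 96.7 km/h

96.7 km/h


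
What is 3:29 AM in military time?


03:29

Input: 3:29 AM
AM hour stays: 3


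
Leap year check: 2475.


Rules: divisible by 4 AND (not by 100 OR by 400)
2475 ÷ 4 = 618 remainder 3 → not divisible by 4
Not divisible by 4 → not a leap year

No


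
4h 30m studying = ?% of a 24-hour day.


18.8%

Time: 270 minutes
Day: 1440 minutes
Percentage = (270/1440) × 100 ≈ 18.8%


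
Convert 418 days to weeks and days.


59 weeks 5 days

Weeks: 418 ÷ 7 = 59 remainder 5


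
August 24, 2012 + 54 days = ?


October 17, 2012

Start: August 24, 2012
Add 54 days
August 24 → September 1: 31 - 24 + 1 = 8 days (54 - 8 = 46 left)
September 1 → October 1: 30 - 1 + 1 = 30 days (46 - 30 = 16 left)
October 1 + 16 = October 17, 2012


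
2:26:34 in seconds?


Hours: 2 × 3600 = 7200
Minutes: 26 × 60 = 1560
Seconds: 34
Total = 7200 + 1560 + 34 = 8794

8794 seconds


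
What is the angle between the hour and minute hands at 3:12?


24.0°

Hour hand = 3×30 + 12×0.5 = 96.0°
Minute hand = 12×6 = 72°
Difference = |96.0 - 72| = 24.0°


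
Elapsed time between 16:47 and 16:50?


End time in minutes: 16×60 + 50 = 1010
Start time in minutes: 16×60 + 47 = 1007
Difference = 1010 - 1007 = 3 minutes
= 0 hours 3 minutes

0h 3m


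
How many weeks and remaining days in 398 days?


56 weeks 6 days

Weeks: 398 ÷ 7 = 56 remainder 6


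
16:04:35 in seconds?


57875 seconds

Hours: 16 × 3600 = 57600
Minutes: 4 × 60 = 240
Seconds: 35
Total = 57600 + 240 + 35 = 57875


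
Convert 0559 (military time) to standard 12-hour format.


5:59 AM

Hour: 5
5 < 12 → AM


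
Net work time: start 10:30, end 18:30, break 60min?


7h 0m (420 minutes)

Total time = (18×60+30) - (10×60+30)
= 1110 - 630 = 480 min
Minus break: 480 - 60 = 420 min
= 7h 0m


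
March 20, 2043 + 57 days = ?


Start: March 20, 2043
Add 57 days
March 20 → April 1: 31 - 20 + 1 = 12 days (57 - 12 = 45 left)
April 1 → May 1: 30 - 1 + 1 = 30 days (45 - 30 = 15 left)
May 1 + 15 = May 16, 2043

May 16, 2043


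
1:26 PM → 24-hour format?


Input: 1:26 PM
PM: 1 + 12 = 13

13:26


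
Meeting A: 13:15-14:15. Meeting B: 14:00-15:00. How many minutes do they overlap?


15 minutes

Meeting A: 795-855 (in minutes from midnight)
Meeting B: 840-900
Overlap start = max(795, 840) = 840
Overlap end = min(855, 900) = 855
Overlap = max(0, 855 - 840) = 15 min


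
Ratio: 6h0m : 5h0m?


Duration 1: 360 minutes
Duration 2: 300 minutes
Ratio = 360:300
GCD = 60
Simplified = 6:5
As a decimal: 6/5 = 1.20

6:5 (1.20)


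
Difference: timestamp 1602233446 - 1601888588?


344858 seconds (95.8 hours / 3.99 days)

Difference = 1602233446 - 1601888588 = 344858 seconds
In hours: 344858 / 3600 ≈ 95.8
In days: 344858 / 86400 ≈ 3.99


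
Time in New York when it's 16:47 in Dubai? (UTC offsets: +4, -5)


07:47

Time difference = UTC-5 - UTC+4 = -9 hours
New hour = (16 -9) mod 24
= 7 mod 24 = 7
Minutes unchanged → 07:47


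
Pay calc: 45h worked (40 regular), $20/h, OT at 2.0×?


Regular: 40h × $20 = $800.00
Overtime: 45 - 40 = 5h
OT pay: 5h × $20 × 2.0 = $200.00
Total = $800.00 + $200.00 = $1000.00

$1000.00


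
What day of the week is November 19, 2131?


Zeller's congruence:
q=19, m=11, k=31, j=21
h = (19 + ⌊13×12/5⌋ + 31 + ⌊31/4⌋ + ⌊21/4⌋ - 2×21) mod 7
= (19 + 31 + 31 + 7 + 5 - 42) mod 7
= 51 mod 7 = 2
h=2 → Monday

Monday


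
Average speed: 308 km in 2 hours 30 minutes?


Distance: 308 km
Time: 2h 30m = 150 min = 150/60 = 5/2 hours
Speed = 308 ÷ (5/2) = 308 × 2 / 5 = 616/5 = 123.2 km/h

123.2 km/h


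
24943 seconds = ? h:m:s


6h 55m 43s

Hours: 24943 ÷ 3600 = 6 remainder 3343
Minutes: 3343 ÷ 60 = 55 remainder 43
Seconds: 43


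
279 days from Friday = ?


Start: Friday (index 4)
(4 + 279) mod 7
= 283 mod 7
= 3
Index 3 → Thursday

Thursday


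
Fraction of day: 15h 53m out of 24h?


Total minutes: 15×60 + 53 = 953
Day = 24×60 = 1440 minutes
Fraction = 953/1440 ≈ 0.6618
As a percentage: 953/1440 × 100 ≈ 66.18%

0.6618 (66.18%)


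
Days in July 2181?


31 days

Month: July (month 7)
July has 31 days


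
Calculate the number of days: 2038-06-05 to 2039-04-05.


From June 5, 2038 to April 5, 2039
Rest of June 2038: 30 - 5 = 25
Full months: July 31, August 31, September 30, October 31, November 30, December 31, January 31, February 2039 28, March 31
Days into April 2039: 5
Total = 25 + 31 + 31 + 30 + 31 + 30 + 31 + 31 + 28 + 31 + 5 = 304 days

304 days


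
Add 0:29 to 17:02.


17:31

Start: 1022 minutes from midnight
Add: 29 minutes
Total: 1051 minutes
Hours: 1051 ÷ 60 = 17 remainder 31


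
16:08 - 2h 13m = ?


13:55

Start: 968 minutes from midnight
Subtract: 133 minutes
Remaining: 968 - 133 = 835
Hours: 13, Minutes: 55


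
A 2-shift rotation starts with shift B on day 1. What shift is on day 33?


Shifts: A, B
Start: B (index 1)
Day 33: (1 + 33 - 1) mod 2
= 33 mod 2
= 1
Index 1 → shift B

Shift B


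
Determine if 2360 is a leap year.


Yes

Rules: divisible by 4 AND (not by 100 OR by 400)
2360 ÷ 4 = 590 exactly → divisible by 4
2360 ÷ 100 = 23 remainder 60 → not divisible by 100
Divisible by 4 but not by 100 → leap year


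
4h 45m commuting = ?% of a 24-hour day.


Time: 285 minutes
Day: 1440 minutes
Percentage = (285/1440) × 100 ≈ 19.8%

19.8%


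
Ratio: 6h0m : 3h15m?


Duration 1: 360 minutes
Duration 2: 195 minutes
Ratio = 360:195
GCD = 15
Simplified = 24:13
As a decimal: 24/13 ≈ 1.85

24:13 (1.85)


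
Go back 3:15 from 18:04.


Start: 1084 minutes from midnight
Subtract: 195 minutes
Remaining: 1084 - 195 = 889
Hours: 14, Minutes: 49

14:49


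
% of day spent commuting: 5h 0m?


20.8%

Time: 300 minutes
Day: 1440 minutes
Percentage = (300/1440) × 100 ≈ 20.8%


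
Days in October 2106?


31 days

Month: October (month 10)
October has 31 days


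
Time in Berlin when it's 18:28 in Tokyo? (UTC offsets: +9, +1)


10:28

Time difference = UTC+1 - UTC+9 = -8 hours
New hour = (18 -8) mod 24
= 10 mod 24 = 10
Minutes unchanged → 10:28


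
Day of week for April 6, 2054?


Monday

Zeller's congruence:
q=6, m=4, k=54, j=20
h = (6 + ⌊13×5/5⌋ + 54 + ⌊54/4⌋ + ⌊20/4⌋ - 2×20) mod 7
= (6 + 13 + 54 + 13 + 5 - 40) mod 7
= 51 mod 7 = 2
h=2 → Monday


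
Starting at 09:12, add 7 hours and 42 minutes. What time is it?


Start: 552 minutes from midnight
Add: 462 minutes
Total: 1014 minutes
Hours: 1014 ÷ 60 = 16 remainder 54

16:54


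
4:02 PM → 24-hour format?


Input: 4:02 PM
PM: 4 + 12 = 16

16:02


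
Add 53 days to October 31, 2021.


Start: October 31, 2021
Add 53 days
October 31 → November 1: 31 - 31 + 1 = 1 days (53 - 1 = 52 left)
November 1 → December 1: 30 - 1 + 1 = 30 days (52 - 30 = 22 left)
December 1 + 22 = December 23, 2021

December 23, 2021


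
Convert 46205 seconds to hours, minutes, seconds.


Hours: 46205 ÷ 3600 = 12 remainder 3005
Minutes: 3005 ÷ 60 = 50 remainder 5
Seconds: 5

12h 50m 5s


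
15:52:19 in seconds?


Hours: 15 × 3600 = 54000
Minutes: 52 × 60 = 3120
Seconds: 19
Total = 54000 + 3120 + 19 = 57139

57139 seconds


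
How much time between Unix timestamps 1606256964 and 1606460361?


Difference = 1606460361 - 1606256964 = 203397 seconds
In hours: 203397 / 3600 ≈ 56.5
In days: 203397 / 86400 ≈ 2.35

203397 seconds (56.5 hours / 2.35 days)


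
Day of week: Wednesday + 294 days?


Wednesday

Start: Wednesday (index 2)
(2 + 294) mod 7
= 296 mod 7
= 2
Index 2 → Wednesday


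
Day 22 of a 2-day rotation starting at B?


Shifts: A, B
Start: B (index 1)
Day 22: (1 + 22 - 1) mod 2
= 22 mod 2
= 0
Index 0 → shift A

Shift A


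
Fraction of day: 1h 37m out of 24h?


0.0674 (6.74%)

Total minutes: 1×60 + 37 = 97
Day = 24×60 = 1440 minutes
Fraction = 97/1440 ≈ 0.0674
As a percentage: 97/1440 × 100 ≈ 6.74%


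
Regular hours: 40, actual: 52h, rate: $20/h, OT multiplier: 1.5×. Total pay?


Regular: 40h × $20 = $800.00
Overtime: 52 - 40 = 12h
OT pay: 12h × $20 × 1.5 = $360.00
Total = $800.00 + $360.00 = $1160.00

$1160.00


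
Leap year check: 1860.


Rules: divisible by 4 AND (not by 100 OR by 400)
1860 ÷ 4 = 465 exactly → divisible by 4
1860 ÷ 100 = 18 remainder 60 → not divisible by 100
Divisible by 4 but not by 100 → leap year

Yes


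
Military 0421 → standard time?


Hour: 4
4 < 12 → AM

4:21 AM


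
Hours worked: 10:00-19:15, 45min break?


Total time = (19×60+15) - (10×60+0)
= 1155 - 600 = 555 min
Minus break: 555 - 45 = 510 min
= 8h 30m

8h 30m (510 minutes)


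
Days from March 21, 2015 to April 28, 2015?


38 days

From March 21, 2015 to April 28, 2015
Rest of March 2015: 31 - 21 = 10
Days into April 2015: 28
Total = 10 + 28 = 38 days


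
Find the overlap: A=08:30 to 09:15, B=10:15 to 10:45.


Meeting A: 510-555 (in minutes from midnight)
Meeting B: 615-645
Overlap start = max(510, 615) = 615
Overlap end = min(555, 645) = 555
Overlap = max(0, 555 - 615) = 0 min

0 minutes


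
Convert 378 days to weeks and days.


Weeks: 378 ÷ 7 = 54 remainder 0

54 weeks 0 days


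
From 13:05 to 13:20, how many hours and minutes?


End time in minutes: 13×60 + 20 = 800
Start time in minutes: 13×60 + 5 = 785
Difference = 800 - 785 = 15 minutes
= 0 hours 15 minutes

0h 15m


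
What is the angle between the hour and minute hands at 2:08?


Hour hand = 2×30 + 8×0.5 = 64.0°
Minute hand = 8×6 = 48°
Difference = |64.0 - 48| = 16.0°

16.0°


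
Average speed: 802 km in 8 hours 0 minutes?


100.3 km/h

Distance: 802 km
Time: 8 hours
Speed = 802 / 8 ≈ 100.3 km/h


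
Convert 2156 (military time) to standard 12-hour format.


Hour: 21
21 - 12 = 9 → PM

9:56 PM


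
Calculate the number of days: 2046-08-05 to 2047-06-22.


From August 5, 2046 to June 22, 2047
Rest of August 2046: 31 - 5 = 26
Full months: September 30, October 31, November 30, December 31, January 31, February 2047 28, March 31, April 30, May 31
Days into June 2047: 22
Total = 26 + 30 + 31 + 30 + 31 + 31 + 28 + 31 + 30 + 31 + 22 = 321 days

321 days


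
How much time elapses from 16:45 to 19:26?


2h 41m

End time in minutes: 19×60 + 26 = 1166
Start time in minutes: 16×60 + 45 = 1005
Difference = 1166 - 1005 = 161 minutes
= 2 hours 41 minutes


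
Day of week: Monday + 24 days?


Thursday

Start: Monday (index 0)
(0 + 24) mod 7
= 24 mod 7
= 3
Index 3 → Thursday


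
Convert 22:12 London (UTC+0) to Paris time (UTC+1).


23:12

Time difference = UTC+1 - UTC+0 = +1 hours
New hour = (22 + 1) mod 24
= 23 mod 24 = 23
Minutes unchanged → 23:12


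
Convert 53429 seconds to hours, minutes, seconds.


Hours: 53429 ÷ 3600 = 14 remainder 3029
Minutes: 3029 ÷ 60 = 50 remainder 29
Seconds: 29

14h 50m 29s


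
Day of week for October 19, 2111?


Zeller's congruence:
q=19, m=10, k=11, j=21
h = (19 + ⌊13×11/5⌋ + 11 + ⌊11/4⌋ + ⌊21/4⌋ - 2×21) mod 7
= (19 + 28 + 11 + 2 + 5 - 42) mod 7
= 23 mod 7 = 2
h=2 → Monday

Monday


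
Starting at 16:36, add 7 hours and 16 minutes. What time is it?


23:52

Start: 996 minutes from midnight
Add: 436 minutes
Total: 1432 minutes
Hours: 1432 ÷ 60 = 23 remainder 52


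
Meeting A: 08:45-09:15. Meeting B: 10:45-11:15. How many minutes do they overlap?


Meeting A: 525-555 (in minutes from midnight)
Meeting B: 645-675
Overlap start = max(525, 645) = 645
Overlap end = min(555, 675) = 555
Overlap = max(0, 555 - 645) = 0 min

0 minutes


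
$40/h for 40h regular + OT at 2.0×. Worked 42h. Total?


$1760.00

Regular: 40h × $40 = $1600.00
Overtime: 42 - 40 = 2h
OT pay: 2h × $40 × 2.0 = $160.00
Total = $1600.00 + $160.00 = $1760.00


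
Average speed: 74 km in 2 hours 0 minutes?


37.0 km/h

Distance: 74 km
Time: 2 hours
Speed = 74 / 2 = 37.0 km/h


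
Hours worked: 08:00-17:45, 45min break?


9h 0m (540 minutes)

Total time = (17×60+45) - (8×60+0)
= 1065 - 480 = 585 min
Minus break: 585 - 45 = 540 min
= 9h 0m


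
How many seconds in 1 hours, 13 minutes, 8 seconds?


Hours: 1 × 3600 = 3600
Minutes: 13 × 60 = 780
Seconds: 8
Total = 3600 + 780 + 8 = 4388

4388 seconds


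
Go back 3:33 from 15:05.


11:32

Start: 905 minutes from midnight
Subtract: 213 minutes
Remaining: 905 - 213 = 692
Hours: 11, Minutes: 32


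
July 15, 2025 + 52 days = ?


September 5, 2025

Start: July 15, 2025
Add 52 days
July 15 → August 1: 31 - 15 + 1 = 17 days (52 - 17 = 35 left)
August 1 → September 1: 31 - 1 + 1 = 31 days (35 - 31 = 4 left)
September 1 + 4 = September 5, 2025


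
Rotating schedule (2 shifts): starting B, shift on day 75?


Shift B

Shifts: A, B
Start: B (index 1)
Day 75: (1 + 75 - 1) mod 2
= 75 mod 2
= 1
Index 1 → shift B


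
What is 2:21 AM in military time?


02:21

Input: 2:21 AM
AM hour stays: 2


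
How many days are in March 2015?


Month: March (month 3)
March has 31 days

31 days


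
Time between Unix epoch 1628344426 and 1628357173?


Difference = 1628357173 - 1628344426 = 12747 seconds
In hours: 12747 / 3600 ≈ 3.5
In days: 12747 / 86400 ≈ 0.15

12747 seconds (3.5 hours / 0.15 days)


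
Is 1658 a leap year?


Rules: divisible by 4 AND (not by 100 OR by 400)
1658 ÷ 4 = 414 remainder 2 → not divisible by 4
Not divisible by 4 → not a leap year

No


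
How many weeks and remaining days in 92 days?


Weeks: 92 ÷ 7 = 13 remainder 1

13 weeks 1 days


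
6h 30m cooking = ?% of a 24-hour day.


Time: 390 minutes
Day: 1440 minutes
Percentage = (390/1440) × 100 ≈ 27.1%

27.1%


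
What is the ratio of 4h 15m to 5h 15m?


17:21 (0.81)

Duration 1: 255 minutes
Duration 2: 315 minutes
Ratio = 255:315
GCD = 15
Simplified = 17:21
As a decimal: 17/21 ≈ 0.81


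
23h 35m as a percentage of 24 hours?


Total minutes: 23×60 + 35 = 1415
Day = 24×60 = 1440 minutes
Fraction = 1415/1440 ≈ 0.9826
As a percentage: 1415/1440 × 100 ≈ 98.26%

0.9826 (98.26%)


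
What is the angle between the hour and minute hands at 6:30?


Hour hand = 6×30 + 30×0.5 = 195.0°
Minute hand = 30×6 = 180°
Difference = |195.0 - 180| = 15.0°

15.0°


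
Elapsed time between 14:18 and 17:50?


End time in minutes: 17×60 + 50 = 1070
Start time in minutes: 14×60 + 18 = 858
Difference = 1070 - 858 = 212 minutes
= 3 hours 32 minutes

3h 32m


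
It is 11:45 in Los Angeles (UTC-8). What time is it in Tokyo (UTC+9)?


04:45 (next day)

Time difference = UTC+9 - UTC-8 = +17 hours
New hour = (11 + 17) mod 24
= 28 mod 24 = 4
Minutes unchanged → 04:45; 28 ≥ 24 → next day


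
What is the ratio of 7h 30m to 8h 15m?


10:11 (0.91)

Duration 1: 450 minutes
Duration 2: 495 minutes
Ratio = 450:495
GCD = 45
Simplified = 10:11
As a decimal: 10/11 ≈ 0.91


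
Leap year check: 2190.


Rules: divisible by 4 AND (not by 100 OR by 400)
2190 ÷ 4 = 547 remainder 2 → not divisible by 4
Not divisible by 4 → not a leap year

No


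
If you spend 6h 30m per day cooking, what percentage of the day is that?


Time: 390 minutes
Day: 1440 minutes
Percentage = (390/1440) × 100 ≈ 27.1%

27.1%


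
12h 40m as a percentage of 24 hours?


Total minutes: 12×60 + 40 = 760
Day = 24×60 = 1440 minutes
Fraction = 760/1440 ≈ 0.5278
As a percentage: 760/1440 × 100 ≈ 52.78%

0.5278 (52.78%)


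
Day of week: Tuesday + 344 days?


Start: Tuesday (index 1)
(1 + 344) mod 7
= 345 mod 7
= 2
Index 2 → Wednesday

Wednesday


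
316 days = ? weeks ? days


Weeks: 316 ÷ 7 = 45 remainder 1

45 weeks 1 days


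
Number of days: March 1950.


31 days

Month: March (month 3)
March has 31 days


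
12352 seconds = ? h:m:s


Hours: 12352 ÷ 3600 = 3 remainder 1552
Minutes: 1552 ÷ 60 = 25 remainder 52
Seconds: 52

3h 25m 52s


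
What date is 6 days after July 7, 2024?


Start: July 7, 2024
Add 6 days
July 7 + 6 = July 13, 2024

July 13, 2024


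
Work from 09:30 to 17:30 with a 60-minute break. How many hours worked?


Total time = (17×60+30) - (9×60+30)
= 1050 - 570 = 480 min
Minus break: 480 - 60 = 420 min
= 7h 0m

7h 0m (420 minutes)


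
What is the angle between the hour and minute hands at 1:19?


74.5°

Hour hand = 1×30 + 19×0.5 = 39.5°
Minute hand = 19×6 = 114°
Difference = |39.5 - 114| = 74.5°


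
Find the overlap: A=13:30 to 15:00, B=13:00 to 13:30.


Meeting A: 810-900 (in minutes from midnight)
Meeting B: 780-810
Overlap start = max(810, 780) = 810
Overlap end = min(900, 810) = 810
Overlap = max(0, 810 - 810) = 0 min

0 minutes


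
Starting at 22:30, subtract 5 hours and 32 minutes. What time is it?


Start: 1350 minutes from midnight
Subtract: 332 minutes
Remaining: 1350 - 332 = 1018
Hours: 16, Minutes: 58

16:58


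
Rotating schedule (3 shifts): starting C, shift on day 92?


Shifts: A, B, C
Start: C (index 2)
Day 92: (2 + 92 - 1) mod 3
= 93 mod 3
= 0
Index 0 → shift A

Shift A


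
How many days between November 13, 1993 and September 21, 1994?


312 days

From November 13, 1993 to September 21, 1994
Rest of November 1993: 30 - 13 = 17
Full months: December 31, January 31, February 1994 28, March 31, April 30, May 31, June 30, July 31, August 31
Days into September 1994: 21
Total = 17 + 31 + 31 + 28 + 31 + 30 + 31 + 30 + 31 + 31 + 21 = 312 days


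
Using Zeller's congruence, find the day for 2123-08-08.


Zeller's congruence:
q=8, m=8, k=23, j=21
h = (8 + ⌊13×9/5⌋ + 23 + ⌊23/4⌋ + ⌊21/4⌋ - 2×21) mod 7
= (8 + 23 + 23 + 5 + 5 - 42) mod 7
= 22 mod 7 = 1
h=1 → Sunday

Sunday


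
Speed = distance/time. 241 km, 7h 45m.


Distance: 241 km
Time: 7h 45m = 465 min = 465/60 = 31/4 hours
Speed = 241 ÷ (31/4) = 241 × 4 / 31 = 964/31 ≈ 31.1 km/h

31.1 km/h


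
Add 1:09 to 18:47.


Start: 1127 minutes from midnight
Add: 69 minutes
Total: 1196 minutes
Hours: 1196 ÷ 60 = 19 remainder 56

19:56


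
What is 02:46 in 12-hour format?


2:46 AM

Hour: 2
2 < 12 → AM


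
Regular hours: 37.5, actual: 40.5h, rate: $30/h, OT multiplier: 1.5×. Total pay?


Regular: 37.5h × $30 = $1125.00
Overtime: 40.5 - 37.5 = 3.0h
OT pay: 3.0h × $30 × 1.5 = $135.00
Total = $1125.00 + $135.00 = $1260.00

$1260.00


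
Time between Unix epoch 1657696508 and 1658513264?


Difference = 1658513264 - 1657696508 = 816756 seconds
In hours: 816756 / 3600 ≈ 226.9
In days: 816756 / 86400 ≈ 9.45

816756 seconds (226.9 hours / 9.45 days)


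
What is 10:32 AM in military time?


10:32

Input: 10:32 AM
AM hour stays: 10


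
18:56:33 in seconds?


Hours: 18 × 3600 = 64800
Minutes: 56 × 60 = 3360
Seconds: 33
Total = 64800 + 3360 + 33 = 68193

68193 seconds


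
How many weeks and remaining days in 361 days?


Weeks: 361 ÷ 7 = 51 remainder 4

51 weeks 4 days


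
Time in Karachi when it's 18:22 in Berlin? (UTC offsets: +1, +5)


22:22

Time difference = UTC+5 - UTC+1 = +4 hours
New hour = (18 + 4) mod 24
= 22 mod 24 = 22
Minutes unchanged → 22:22


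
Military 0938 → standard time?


Hour: 9
9 < 12 → AM

9:38 AM


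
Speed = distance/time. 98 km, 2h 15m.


Distance: 98 km
Time: 2h 15m = 135 min = 135/60 = 9/4 hours
Speed = 98 ÷ (9/4) = 98 × 4 / 9 = 392/9 ≈ 43.6 km/h

43.6 km/h


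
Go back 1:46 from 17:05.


15:19

Start: 1025 minutes from midnight
Subtract: 106 minutes
Remaining: 1025 - 106 = 919
Hours: 15, Minutes: 19


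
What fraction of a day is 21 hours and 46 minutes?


0.9069 (90.69%)

Total minutes: 21×60 + 46 = 1306
Day = 24×60 = 1440 minutes
Fraction = 1306/1440 ≈ 0.9069
As a percentage: 1306/1440 × 100 ≈ 90.69%


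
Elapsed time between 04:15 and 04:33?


0h 18m

End time in minutes: 4×60 + 33 = 273
Start time in minutes: 4×60 + 15 = 255
Difference = 273 - 255 = 18 minutes
= 0 hours 18 minutes


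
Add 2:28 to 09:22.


11:50

Start: 562 minutes from midnight
Add: 148 minutes
Total: 710 minutes
Hours: 710 ÷ 60 = 11 remainder 50


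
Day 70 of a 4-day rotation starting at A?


Shifts: A, B, C, D
Start: A (index 0)
Day 70: (0 + 70 - 1) mod 4
= 69 mod 4
= 1
Index 1 → shift B

Shift B


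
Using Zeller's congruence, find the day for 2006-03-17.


Friday

Zeller's congruence:
q=17, m=3, k=6, j=20
h = (17 + ⌊13×4/5⌋ + 6 + ⌊6/4⌋ + ⌊20/4⌋ - 2×20) mod 7
= (17 + 10 + 6 + 1 + 5 - 40) mod 7
= -1 mod 7 = 6
h=6 → Friday


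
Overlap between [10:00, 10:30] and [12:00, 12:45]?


0 minutes

Meeting A: 600-630 (in minutes from midnight)
Meeting B: 720-765
Overlap start = max(600, 720) = 720
Overlap end = min(630, 765) = 630
Overlap = max(0, 630 - 720) = 0 min


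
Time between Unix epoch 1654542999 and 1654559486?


16487 seconds (4.6 hours / 0.19 days)

Difference = 1654559486 - 1654542999 = 16487 seconds
In hours: 16487 / 3600 ≈ 4.6
In days: 16487 / 86400 ≈ 0.19


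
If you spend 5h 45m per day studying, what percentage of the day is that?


24.0%

Time: 345 minutes
Day: 1440 minutes
Percentage = (345/1440) × 100 ≈ 24.0%


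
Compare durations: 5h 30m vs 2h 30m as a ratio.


Duration 1: 330 minutes
Duration 2: 150 minutes
Ratio = 330:150
GCD = 30
Simplified = 11:5
As a decimal: 11/5 = 2.20

11:5 (2.20)


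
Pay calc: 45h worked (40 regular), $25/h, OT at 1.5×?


Regular: 40h × $25 = $1000.00
Overtime: 45 - 40 = 5h
OT pay: 5h × $25 × 1.5 = $187.50
Total = $1000.00 + $187.50 = $1187.50

$1187.50


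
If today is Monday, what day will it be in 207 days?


Start: Monday (index 0)
(0 + 207) mod 7
= 207 mod 7
= 4
Index 4 → Friday

Friday


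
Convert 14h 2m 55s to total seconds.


50575 seconds

Hours: 14 × 3600 = 50400
Minutes: 2 × 60 = 120
Seconds: 55
Total = 50400 + 120 + 55 = 50575


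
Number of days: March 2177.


Month: March (month 3)
March has 31 days

31 days


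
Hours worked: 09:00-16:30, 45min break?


6h 45m (405 minutes)

Total time = (16×60+30) - (9×60+0)
= 990 - 540 = 450 min
Minus break: 450 - 45 = 405 min
= 6h 45m


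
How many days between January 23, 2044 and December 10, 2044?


322 days

From January 23, 2044 to December 10, 2044
Rest of January 2044: 31 - 23 = 8
Full months: February 2044 29, March 31, April 30, May 31, June 30, July 31, August 31, September 30, October 31, November 30
Days into December 2044: 10
Total = 8 + 29 + 31 + 30 + 31 + 30 + 31 + 31 + 30 + 31 + 30 + 10 = 322 days


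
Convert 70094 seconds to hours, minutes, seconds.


Hours: 70094 ÷ 3600 = 19 remainder 1694
Minutes: 1694 ÷ 60 = 28 remainder 14
Seconds: 14

19h 28m 14s


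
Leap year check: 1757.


No

Rules: divisible by 4 AND (not by 100 OR by 400)
1757 ÷ 4 = 439 remainder 1 → not divisible by 4
Not divisible by 4 → not a leap year


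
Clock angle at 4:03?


103.5°

Hour hand = 4×30 + 3×0.5 = 121.5°
Minute hand = 3×6 = 18°
Difference = |121.5 - 18| = 103.5°


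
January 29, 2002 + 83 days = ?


April 22, 2002

Start: January 29, 2002
Add 83 days
January 29 → February 1: 31 - 29 + 1 = 3 days (83 - 3 = 80 left)
February 1 → March 1: 28 - 1 + 1 = 28 days (80 - 28 = 52 left)
March 1 → April 1: 31 - 1 + 1 = 31 days (52 - 31 = 21 left)
April 1 + 21 = April 22, 2002


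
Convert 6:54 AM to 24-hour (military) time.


Input: 6:54 AM
AM hour stays: 6

06:54


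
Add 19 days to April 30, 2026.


Start: April 30, 2026
Add 19 days
April 30 → May 1: 30 - 30 + 1 = 1 days (19 - 1 = 18 left)
May 1 + 18 = May 19, 2026

May 19, 2026


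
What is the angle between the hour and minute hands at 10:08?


Hour hand = 10×30 + 8×0.5 = 304.0°
Minute hand = 8×6 = 48°
Difference = |304.0 - 48| = 256.0°
Since > 180°: 360 - 256.0 = 104.0°

104.0°


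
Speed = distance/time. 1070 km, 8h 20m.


128.4 km/h

Distance: 1070 km
Time: 8h 20m = 500 min = 500/60 = 25/3 hours
Speed = 1070 ÷ (25/3) = 1070 × 3 / 25 = 3210/25 = 128.4 km/h


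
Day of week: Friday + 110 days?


Wednesday

Start: Friday (index 4)
(4 + 110) mod 7
= 114 mod 7
= 2
Index 2 → Wednesday


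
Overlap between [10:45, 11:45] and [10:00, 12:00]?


60 minutes

Meeting A: 645-705 (in minutes from midnight)
Meeting B: 600-720
Overlap start = max(645, 600) = 645
Overlap end = min(705, 720) = 705
Overlap = max(0, 705 - 645) = 60 min


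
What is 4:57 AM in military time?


Input: 4:57 AM
AM hour stays: 4

04:57


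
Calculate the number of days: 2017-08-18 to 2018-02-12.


From August 18, 2017 to February 12, 2018
Rest of August 2017: 31 - 18 = 13
Full months: September 30, October 31, November 30, December 31, January 31
Days into February 2018: 12
Total = 13 + 30 + 31 + 30 + 31 + 31 + 12 = 178 days

178 days


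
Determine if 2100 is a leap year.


Rules: divisible by 4 AND (not by 100 OR by 400)
2100 ÷ 4 = 525 exactly → divisible by 4
2100 ÷ 100 = 21 exactly → divisible by 100
2100 ÷ 400 = 5 remainder 100 → not divisible by 400
Divisible by 100 but not by 400 → not a leap year

No


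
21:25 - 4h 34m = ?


Start: 1285 minutes from midnight
Subtract: 274 minutes
Remaining: 1285 - 274 = 1011
Hours: 16, Minutes: 51

16:51


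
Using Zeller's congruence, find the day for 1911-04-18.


Tuesday

Zeller's congruence:
q=18, m=4, k=11, j=19
h = (18 + ⌊13×5/5⌋ + 11 + ⌊11/4⌋ + ⌊19/4⌋ - 2×19) mod 7
= (18 + 13 + 11 + 2 + 4 - 38) mod 7
= 10 mod 7 = 3
h=3 → Tuesday


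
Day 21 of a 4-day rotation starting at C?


Shifts: A, B, C, D
Start: C (index 2)
Day 21: (2 + 21 - 1) mod 4
= 22 mod 4
= 2
Index 2 → shift C

Shift C


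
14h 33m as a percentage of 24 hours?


0.6063 (60.63%)

Total minutes: 14×60 + 33 = 873
Day = 24×60 = 1440 minutes
Fraction = 873/1440 ≈ 0.6063
As a percentage: 873/1440 × 100 ≈ 60.63%


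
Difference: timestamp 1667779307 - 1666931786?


847521 seconds (235.4 hours / 9.81 days)

Difference = 1667779307 - 1666931786 = 847521 seconds
In hours: 847521 / 3600 ≈ 235.4
In days: 847521 / 86400 ≈ 9.81


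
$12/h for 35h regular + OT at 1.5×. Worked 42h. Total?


Regular: 35h × $12 = $420.00
Overtime: 42 - 35 = 7h
OT pay: 7h × $12 × 1.5 = $126.00
Total = $420.00 + $126.00 = $546.00

$546.00


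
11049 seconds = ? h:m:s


Hours: 11049 ÷ 3600 = 3 remainder 249
Minutes: 249 ÷ 60 = 4 remainder 9
Seconds: 9

3h 4m 9s


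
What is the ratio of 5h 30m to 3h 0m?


Duration 1: 330 minutes
Duration 2: 180 minutes
Ratio = 330:180
GCD = 30
Simplified = 11:6
As a decimal: 11/6 ≈ 1.83

11:6 (1.83)


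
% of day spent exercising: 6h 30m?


27.1%

Time: 390 minutes
Day: 1440 minutes
Percentage = (390/1440) × 100 ≈ 27.1%


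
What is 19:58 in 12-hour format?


Hour: 19
19 - 12 = 7 → PM

7:58 PM


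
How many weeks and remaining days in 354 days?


Weeks: 354 ÷ 7 = 50 remainder 4

50 weeks 4 days


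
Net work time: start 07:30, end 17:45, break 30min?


9h 45m (585 minutes)

Total time = (17×60+45) - (7×60+30)
= 1065 - 450 = 615 min
Minus break: 615 - 30 = 585 min
= 9h 45m


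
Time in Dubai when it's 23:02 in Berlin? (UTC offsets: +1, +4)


Time difference = UTC+4 - UTC+1 = +3 hours
New hour = (23 + 3) mod 24
= 26 mod 24 = 2
Minutes unchanged → 02:02; 26 ≥ 24 → next day

02:02 (next day)


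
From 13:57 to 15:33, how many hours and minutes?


1h 36m

End time in minutes: 15×60 + 33 = 933
Start time in minutes: 13×60 + 57 = 837
Difference = 933 - 837 = 96 minutes
= 1 hours 36 minutes


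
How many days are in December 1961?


31 days

Month: December (month 12)
December has 31 days


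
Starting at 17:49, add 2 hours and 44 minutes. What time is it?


20:33

Start: 1069 minutes from midnight
Add: 164 minutes
Total: 1233 minutes
Hours: 1233 ÷ 60 = 20 remainder 33


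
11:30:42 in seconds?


Hours: 11 × 3600 = 39600
Minutes: 30 × 60 = 1800
Seconds: 42
Total = 39600 + 1800 + 42 = 41442

41442 seconds


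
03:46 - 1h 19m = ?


Start: 226 minutes from midnight
Subtract: 79 minutes
Remaining: 226 - 79 = 147
Hours: 2, Minutes: 27

02:27


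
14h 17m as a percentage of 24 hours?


0.5951 (59.51%)

Total minutes: 14×60 + 17 = 857
Day = 24×60 = 1440 minutes
Fraction = 857/1440 ≈ 0.5951
As a percentage: 857/1440 × 100 ≈ 59.51%


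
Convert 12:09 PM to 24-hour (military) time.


12:09

Input: 12:09 PM
12 PM → 12 (noon)


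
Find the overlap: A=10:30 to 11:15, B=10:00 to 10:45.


Meeting A: 630-675 (in minutes from midnight)
Meeting B: 600-645
Overlap start = max(630, 600) = 630
Overlap end = min(675, 645) = 645
Overlap = max(0, 645 - 630) = 15 min

15 minutes


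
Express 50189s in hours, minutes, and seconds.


13h 56m 29s

Hours: 50189 ÷ 3600 = 13 remainder 3389
Minutes: 3389 ÷ 60 = 56 remainder 29
Seconds: 29


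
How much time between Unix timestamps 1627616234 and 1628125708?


509474 seconds (141.5 hours / 5.90 days)

Difference = 1628125708 - 1627616234 = 509474 seconds
In hours: 509474 / 3600 ≈ 141.5
In days: 509474 / 86400 ≈ 5.90


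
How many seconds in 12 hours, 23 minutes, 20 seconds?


Hours: 12 × 3600 = 43200
Minutes: 23 × 60 = 1380
Seconds: 20
Total = 43200 + 1380 + 20 = 44600

44600 seconds


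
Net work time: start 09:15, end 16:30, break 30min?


Total time = (16×60+30) - (9×60+15)
= 990 - 555 = 435 min
Minus break: 435 - 30 = 405 min
= 6h 45m

6h 45m (405 minutes)


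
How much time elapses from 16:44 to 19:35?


End time in minutes: 19×60 + 35 = 1175
Start time in minutes: 16×60 + 44 = 1004
Difference = 1175 - 1004 = 171 minutes
= 2 hours 51 minutes

2h 51m


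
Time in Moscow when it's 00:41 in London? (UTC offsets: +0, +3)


03:41

Time difference = UTC+3 - UTC+0 = +3 hours
New hour = (0 + 3) mod 24
= 3 mod 24 = 3
Minutes unchanged → 03:41


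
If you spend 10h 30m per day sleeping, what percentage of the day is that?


Time: 630 minutes
Day: 1440 minutes
Percentage = (630/1440) × 100 ≈ 43.8%

43.8%


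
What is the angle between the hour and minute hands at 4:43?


116.5°

Hour hand = 4×30 + 43×0.5 = 141.5°
Minute hand = 43×6 = 258°
Difference = |141.5 - 258| = 116.5°


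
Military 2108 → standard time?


Hour: 21
21 - 12 = 9 → PM

9:08 PM


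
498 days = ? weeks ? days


71 weeks 1 days

Weeks: 498 ÷ 7 = 71 remainder 1


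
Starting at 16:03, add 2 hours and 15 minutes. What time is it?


Start: 963 minutes from midnight
Add: 135 minutes
Total: 1098 minutes
Hours: 1098 ÷ 60 = 18 remainder 18

18:18


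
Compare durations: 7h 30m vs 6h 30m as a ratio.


15:13 (1.15)

Duration 1: 450 minutes
Duration 2: 390 minutes
Ratio = 450:390
GCD = 30
Simplified = 15:13
As a decimal: 15/13 ≈ 1.15


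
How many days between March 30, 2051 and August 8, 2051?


131 days

From March 30, 2051 to August 8, 2051
Rest of March 2051: 31 - 30 = 1
Full months: April 30, May 31, June 30, July 31
Days into August 2051: 8
Total = 1 + 30 + 31 + 30 + 31 + 8 = 131 days


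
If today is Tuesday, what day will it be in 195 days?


Start: Tuesday (index 1)
(1 + 195) mod 7
= 196 mod 7
= 0
Index 0 → Monday

Monday


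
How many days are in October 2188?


Month: October (month 10)
October has 31 days

31 days


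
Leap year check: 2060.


Yes

Rules: divisible by 4 AND (not by 100 OR by 400)
2060 ÷ 4 = 515 exactly → divisible by 4
2060 ÷ 100 = 20 remainder 60 → not divisible by 100
Divisible by 4 but not by 100 → leap year


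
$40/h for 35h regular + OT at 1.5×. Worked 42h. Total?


$1820.00

Regular: 35h × $40 = $1400.00
Overtime: 42 - 35 = 7h
OT pay: 7h × $40 × 1.5 = $420.00
Total = $1400.00 + $420.00 = $1820.00


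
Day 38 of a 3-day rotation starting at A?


Shift B

Shifts: A, B, C
Start: A (index 0)
Day 38: (0 + 38 - 1) mod 3
= 37 mod 3
= 1
Index 1 → shift B


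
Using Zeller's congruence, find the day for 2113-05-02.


Tuesday

Zeller's congruence:
q=2, m=5, k=13, j=21
h = (2 + ⌊13×6/5⌋ + 13 + ⌊13/4⌋ + ⌊21/4⌋ - 2×21) mod 7
= (2 + 15 + 13 + 3 + 5 - 42) mod 7
= -4 mod 7 = 3
h=3 → Tuesday


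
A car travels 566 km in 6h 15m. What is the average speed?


90.6 km/h

Distance: 566 km
Time: 6h 15m = 375 min = 375/60 = 25/4 hours
Speed = 566 ÷ (25/4) = 566 × 4 / 25 = 2264/25 ≈ 90.6 km/h


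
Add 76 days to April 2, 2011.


Start: April 2, 2011
Add 76 days
April 2 → May 1: 30 - 2 + 1 = 29 days (76 - 29 = 47 left)
May 1 → June 1: 31 - 1 + 1 = 31 days (47 - 31 = 16 left)
June 1 + 16 = June 17, 2011

June 17, 2011


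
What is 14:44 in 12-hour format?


2:44 PM

Hour: 14
14 - 12 = 2 → PM


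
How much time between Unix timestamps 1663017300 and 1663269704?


252404 seconds (70.1 hours / 2.92 days)

Difference = 1663269704 - 1663017300 = 252404 seconds
In hours: 252404 / 3600 ≈ 70.1
In days: 252404 / 86400 ≈ 2.92


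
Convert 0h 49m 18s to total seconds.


Hours: 0 × 3600 = 0
Minutes: 49 × 60 = 2940
Seconds: 18
Total = 0 + 2940 + 18 = 2958

2958 seconds


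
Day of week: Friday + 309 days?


Saturday

Start: Friday (index 4)
(4 + 309) mod 7
= 313 mod 7
= 5
Index 5 → Saturday


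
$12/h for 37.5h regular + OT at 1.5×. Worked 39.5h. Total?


Regular: 37.5h × $12 = $450.00
Overtime: 39.5 - 37.5 = 2.0h
OT pay: 2.0h × $12 × 1.5 = $36.00
Total = $450.00 + $36.00 = $486.00

$486.00


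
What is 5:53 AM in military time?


Input: 5:53 AM
AM hour stays: 5

05:53


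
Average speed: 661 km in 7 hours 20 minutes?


Distance: 661 km
Time: 7h 20m = 440 min = 440/60 = 22/3 hours
Speed = 661 ÷ (22/3) = 661 × 3 / 22 = 1983/22 ≈ 90.1 km/h

90.1 km/h


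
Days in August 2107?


Month: August (month 8)
August has 31 days

31 days


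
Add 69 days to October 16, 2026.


Start: October 16, 2026
Add 69 days
October 16 → November 1: 31 - 16 + 1 = 16 days (69 - 16 = 53 left)
November 1 → December 1: 30 - 1 + 1 = 30 days (53 - 30 = 23 left)
December 1 + 23 = December 24, 2026

December 24, 2026


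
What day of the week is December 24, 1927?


Saturday

Zeller's congruence:
q=24, m=12, k=27, j=19
h = (24 + ⌊13×13/5⌋ + 27 + ⌊27/4⌋ + ⌊19/4⌋ - 2×19) mod 7
= (24 + 33 + 27 + 6 + 4 - 38) mod 7
= 56 mod 7 = 0
h=0 → Saturday


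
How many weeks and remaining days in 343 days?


49 weeks 0 days

Weeks: 343 ÷ 7 = 49 remainder 0


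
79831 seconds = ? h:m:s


22h 10m 31s

Hours: 79831 ÷ 3600 = 22 remainder 631
Minutes: 631 ÷ 60 = 10 remainder 31
Seconds: 31


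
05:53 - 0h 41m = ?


Start: 353 minutes from midnight
Subtract: 41 minutes
Remaining: 353 - 41 = 312
Hours: 5, Minutes: 12

05:12


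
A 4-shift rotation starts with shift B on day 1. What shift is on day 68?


Shifts: A, B, C, D
Start: B (index 1)
Day 68: (1 + 68 - 1) mod 4
= 68 mod 4
= 0
Index 0 → shift A

Shift A


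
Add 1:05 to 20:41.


Start: 1241 minutes from midnight
Add: 65 minutes
Total: 1306 minutes
Hours: 1306 ÷ 60 = 21 remainder 46

21:46


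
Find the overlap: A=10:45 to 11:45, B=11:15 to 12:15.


30 minutes

Meeting A: 645-705 (in minutes from midnight)
Meeting B: 675-735
Overlap start = max(645, 675) = 675
Overlap end = min(705, 735) = 705
Overlap = max(0, 705 - 675) = 30 min


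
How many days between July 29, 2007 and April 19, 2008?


From July 29, 2007 to April 19, 2008
Rest of July 2007: 31 - 29 = 2
Full months: August 31, September 30, October 31, November 30, December 31, January 31, February 2008 29, March 31
Days into April 2008: 19
Total = 2 + 31 + 30 + 31 + 30 + 31 + 31 + 29 + 31 + 19 = 265 days

265 days


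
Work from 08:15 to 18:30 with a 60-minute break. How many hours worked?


Total time = (18×60+30) - (8×60+15)
= 1110 - 495 = 615 min
Minus break: 615 - 60 = 555 min
= 9h 15m

9h 15m (555 minutes)


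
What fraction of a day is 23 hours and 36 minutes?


Total minutes: 23×60 + 36 = 1416
Day = 24×60 = 1440 minutes
Fraction = 1416/1440 ≈ 0.9833
As a percentage: 1416/1440 × 100 ≈ 98.33%

0.9833 (98.33%)


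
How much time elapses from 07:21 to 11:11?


3h 50m

End time in minutes: 11×60 + 11 = 671
Start time in minutes: 7×60 + 21 = 441
Difference = 671 - 441 = 230 minutes
= 3 hours 50 minutes


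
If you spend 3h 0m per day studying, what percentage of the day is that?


12.5%

Time: 180 minutes
Day: 1440 minutes
Percentage = (180/1440) × 100 = 12.5%


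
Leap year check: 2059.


No

Rules: divisible by 4 AND (not by 100 OR by 400)
2059 ÷ 4 = 514 remainder 3 → not divisible by 4
Not divisible by 4 → not a leap year


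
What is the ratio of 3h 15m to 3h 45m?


Duration 1: 195 minutes
Duration 2: 225 minutes
Ratio = 195:225
GCD = 15
Simplified = 13:15
As a decimal: 13/15 ≈ 0.87

13:15 (0.87)


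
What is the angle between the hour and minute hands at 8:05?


Hour hand = 8×30 + 5×0.5 = 242.5°
Minute hand = 5×6 = 30°
Difference = |242.5 - 30| = 212.5°
Since > 180°: 360 - 212.5 = 147.5°

147.5°


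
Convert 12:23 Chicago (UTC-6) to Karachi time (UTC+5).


Time difference = UTC+5 - UTC-6 = +11 hours
New hour = (12 + 11) mod 24
= 23 mod 24 = 23
Minutes unchanged → 23:23

23:23


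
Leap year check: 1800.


No

Rules: divisible by 4 AND (not by 100 OR by 400)
1800 ÷ 4 = 450 exactly → divisible by 4
1800 ÷ 100 = 18 exactly → divisible by 100
1800 ÷ 400 = 4 remainder 200 → not divisible by 400
Divisible by 100 but not by 400 → not a leap year


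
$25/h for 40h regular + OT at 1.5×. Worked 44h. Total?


Regular: 40h × $25 = $1000.00
Overtime: 44 - 40 = 4h
OT pay: 4h × $25 × 1.5 = $150.00
Total = $1000.00 + $150.00 = $1150.00

$1150.00


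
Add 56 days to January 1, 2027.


February 26, 2027

Start: January 1, 2027
Add 56 days
January 1 → February 1: 31 - 1 + 1 = 31 days (56 - 31 = 25 left)
February 1 + 25 = February 26, 2027
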